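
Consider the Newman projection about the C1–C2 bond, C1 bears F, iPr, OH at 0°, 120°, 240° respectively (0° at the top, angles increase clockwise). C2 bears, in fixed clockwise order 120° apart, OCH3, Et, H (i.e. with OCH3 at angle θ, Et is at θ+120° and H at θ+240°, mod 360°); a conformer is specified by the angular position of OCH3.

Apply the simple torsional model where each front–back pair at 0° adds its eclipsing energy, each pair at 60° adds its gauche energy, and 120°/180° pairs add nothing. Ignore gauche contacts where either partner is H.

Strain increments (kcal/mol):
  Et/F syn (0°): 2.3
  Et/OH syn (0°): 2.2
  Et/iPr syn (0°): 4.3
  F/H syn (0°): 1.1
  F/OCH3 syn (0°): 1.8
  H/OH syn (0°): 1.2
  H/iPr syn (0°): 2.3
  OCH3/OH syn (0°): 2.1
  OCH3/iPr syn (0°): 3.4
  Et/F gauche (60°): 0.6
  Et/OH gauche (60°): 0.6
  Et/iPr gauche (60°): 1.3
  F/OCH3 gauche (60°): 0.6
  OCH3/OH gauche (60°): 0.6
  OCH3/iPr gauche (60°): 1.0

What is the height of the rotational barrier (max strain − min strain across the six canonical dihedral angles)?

OCH3 at 0° (eclipsed): F–OCH3 eclipsed, iPr–Et eclipsed, OH–H eclipsed; 1.8 + 4.3 + 1.2 = 7.3 kcal/mol.
OCH3 at 60° (staggered): F–OCH3 gauche, iPr–OCH3 gauche, iPr–Et gauche, OH–Et gauche; 0.6 + 1.0 + 1.3 + 0.6 = 3.5 kcal/mol.
OCH3 at 120° (eclipsed): F–H eclipsed, iPr–OCH3 eclipsed, OH–Et eclipsed; 1.1 + 3.4 + 2.2 = 6.7 kcal/mol.
OCH3 at 180° (staggered): F–Et gauche, iPr–OCH3 gauche, OH–OCH3 gauche, OH–Et gauche; 0.6 + 1.0 + 0.6 + 0.6 = 2.8 kcal/mol.
OCH3 at 240° (eclipsed): F–Et eclipsed, iPr–H eclipsed, OH–OCH3 eclipsed; 2.3 + 2.3 + 2.1 = 6.7 kcal/mol.
OCH3 at 300° (staggered): F–OCH3 gauche, F–Et gauche, iPr–Et gauche, OH–OCH3 gauche; 0.6 + 0.6 + 1.3 + 0.6 = 3.1 kcal/mol.
Max at 0° (7.3 kcal/mol), min at 180° (2.8 kcal/mol); barrier = 4.5 kcal/mol.

4.5 kcal/mol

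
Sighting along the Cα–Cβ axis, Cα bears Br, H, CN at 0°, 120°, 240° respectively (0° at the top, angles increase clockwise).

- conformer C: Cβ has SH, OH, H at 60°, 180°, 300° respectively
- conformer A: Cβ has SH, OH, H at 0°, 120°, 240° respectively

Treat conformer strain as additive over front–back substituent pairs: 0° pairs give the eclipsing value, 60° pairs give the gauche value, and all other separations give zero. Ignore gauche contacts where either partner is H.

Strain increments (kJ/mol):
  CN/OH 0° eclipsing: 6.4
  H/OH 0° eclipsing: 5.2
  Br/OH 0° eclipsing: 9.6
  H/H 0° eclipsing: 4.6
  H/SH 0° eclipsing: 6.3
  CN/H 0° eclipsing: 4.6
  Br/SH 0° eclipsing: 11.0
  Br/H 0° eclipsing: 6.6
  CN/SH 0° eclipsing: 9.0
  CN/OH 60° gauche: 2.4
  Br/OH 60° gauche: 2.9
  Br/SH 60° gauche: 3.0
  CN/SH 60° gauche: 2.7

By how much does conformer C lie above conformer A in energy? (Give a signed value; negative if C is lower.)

C is staggered. Br at 0° is gauche with SH at 60° (3.0); CN at 240° is gauche with OH at 180° (2.4). Total 5.4 kJ/mol.
A is eclipsed. Br at 0° is eclipsed with SH at 0° (11.0); H at 120° is eclipsed with OH at 120° (5.2); CN at 240° is eclipsed with H at 240° (4.6). Total 20.8 kJ/mol.
E(C) − E(A) = 5.4 − 20.8 = -15.4 kJ/mol.

-15.4 kJ/mol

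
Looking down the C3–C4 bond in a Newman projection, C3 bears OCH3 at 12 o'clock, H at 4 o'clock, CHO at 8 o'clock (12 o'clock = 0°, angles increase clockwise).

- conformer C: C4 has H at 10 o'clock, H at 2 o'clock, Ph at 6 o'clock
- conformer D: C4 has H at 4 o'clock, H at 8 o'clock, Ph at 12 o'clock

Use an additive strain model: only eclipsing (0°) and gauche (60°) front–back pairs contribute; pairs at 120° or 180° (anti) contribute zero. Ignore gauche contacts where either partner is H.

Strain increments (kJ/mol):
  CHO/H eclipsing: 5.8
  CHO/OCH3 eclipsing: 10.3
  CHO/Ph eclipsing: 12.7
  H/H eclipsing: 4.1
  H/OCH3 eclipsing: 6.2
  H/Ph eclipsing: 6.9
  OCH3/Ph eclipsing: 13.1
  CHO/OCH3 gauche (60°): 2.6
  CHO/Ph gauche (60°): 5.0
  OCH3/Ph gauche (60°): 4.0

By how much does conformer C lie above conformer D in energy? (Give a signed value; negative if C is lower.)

C (staggered): CHO(240°)/Ph(180°) gauche 5.0 → 5.0 kJ/mol.
D (eclipsed): OCH3(0°)/Ph(0°) eclipsed 13.1; H(120°)/H(120°) eclipsed 4.1; CHO(240°)/H(240°) eclipsed 5.8 → 23.0 kJ/mol.
E(C) − E(D) = 5.0 − 23.0 = -18.0 kJ/mol.

-18.0 kJ/mol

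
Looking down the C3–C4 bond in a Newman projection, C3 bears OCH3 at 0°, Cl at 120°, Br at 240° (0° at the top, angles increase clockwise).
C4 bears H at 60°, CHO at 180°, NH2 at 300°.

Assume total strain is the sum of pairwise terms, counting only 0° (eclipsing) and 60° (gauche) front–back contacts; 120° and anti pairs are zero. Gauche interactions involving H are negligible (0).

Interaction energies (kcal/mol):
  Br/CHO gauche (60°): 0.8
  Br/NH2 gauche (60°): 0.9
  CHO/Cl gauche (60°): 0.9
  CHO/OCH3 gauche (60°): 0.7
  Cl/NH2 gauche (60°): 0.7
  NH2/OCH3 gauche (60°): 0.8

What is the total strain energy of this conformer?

3.4 kcal/mol

This conformer (staggered): OCH3(0°)/NH2(300°) gauche 0.8; Cl(120°)/CHO(180°) gauche 0.9; Br(240°)/CHO(180°) gauche 0.8; Br(240°)/NH2(300°) gauche 0.9 → 3.4 kcal/mol.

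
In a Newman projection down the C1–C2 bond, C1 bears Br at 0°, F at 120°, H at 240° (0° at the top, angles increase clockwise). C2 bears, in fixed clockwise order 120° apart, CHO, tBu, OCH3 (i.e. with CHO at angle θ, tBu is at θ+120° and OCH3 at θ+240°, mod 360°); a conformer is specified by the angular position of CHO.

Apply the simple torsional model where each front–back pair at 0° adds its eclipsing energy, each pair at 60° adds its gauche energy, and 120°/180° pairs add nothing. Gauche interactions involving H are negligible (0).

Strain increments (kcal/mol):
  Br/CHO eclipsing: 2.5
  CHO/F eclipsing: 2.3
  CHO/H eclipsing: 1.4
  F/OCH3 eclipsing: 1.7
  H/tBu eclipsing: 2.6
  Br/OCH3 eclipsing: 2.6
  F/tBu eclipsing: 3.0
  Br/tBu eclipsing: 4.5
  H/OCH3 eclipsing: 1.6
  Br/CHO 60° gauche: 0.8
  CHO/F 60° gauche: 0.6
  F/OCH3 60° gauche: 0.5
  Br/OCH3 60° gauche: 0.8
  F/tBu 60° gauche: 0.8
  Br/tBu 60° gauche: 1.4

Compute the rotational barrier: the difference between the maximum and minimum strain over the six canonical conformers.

4.6 kcal/mol

CHO at 0° (eclipsed): Br(0°)/CHO(0°) eclipsed 2.5; F(120°)/tBu(120°) eclipsed 3.0; H(240°)/OCH3(240°) eclipsed 1.6 → 7.1 kcal/mol.
CHO at 60° (staggered): Br(0°)/CHO(60°) gauche 0.8; Br(0°)/OCH3(300°) gauche 0.8; F(120°)/CHO(60°) gauche 0.6; F(120°)/tBu(180°) gauche 0.8 → 3.0 kcal/mol.
CHO at 120° (eclipsed): Br(0°)/OCH3(0°) eclipsed 2.6; F(120°)/CHO(120°) eclipsed 2.3; H(240°)/tBu(240°) eclipsed 2.6 → 7.5 kcal/mol.
CHO at 180° (staggered): Br(0°)/tBu(300°) gauche 1.4; Br(0°)/OCH3(60°) gauche 0.8; F(120°)/CHO(180°) gauche 0.6; F(120°)/OCH3(60°) gauche 0.5 → 3.3 kcal/mol.
CHO at 240° (eclipsed): Br(0°)/tBu(0°) eclipsed 4.5; F(120°)/OCH3(120°) eclipsed 1.7; H(240°)/CHO(240°) eclipsed 1.4 → 7.6 kcal/mol.
CHO at 300° (staggered): Br(0°)/CHO(300°) gauche 0.8; Br(0°)/tBu(60°) gauche 1.4; F(120°)/tBu(60°) gauche 0.8; F(120°)/OCH3(180°) gauche 0.5 → 3.5 kcal/mol.
Max at 240° (7.6 kcal/mol), min at 60° (3.0 kcal/mol); barrier = 4.6 kcal/mol.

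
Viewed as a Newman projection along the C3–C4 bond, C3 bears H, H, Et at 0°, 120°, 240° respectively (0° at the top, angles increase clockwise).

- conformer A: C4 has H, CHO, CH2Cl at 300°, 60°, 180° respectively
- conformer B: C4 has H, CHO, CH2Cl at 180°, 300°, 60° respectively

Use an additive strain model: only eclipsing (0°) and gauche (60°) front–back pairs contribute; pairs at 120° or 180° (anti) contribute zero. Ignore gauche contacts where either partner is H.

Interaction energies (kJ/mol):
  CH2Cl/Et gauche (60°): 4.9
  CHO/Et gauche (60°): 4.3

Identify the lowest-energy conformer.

A is staggered. Et at 240° is gauche with CH2Cl at 180° (4.9). Total 4.9 kJ/mol.
B is staggered. Et at 240° is gauche with CHO at 300° (4.3). Total 4.3 kJ/mol.
B has the lowest total (4.3 kJ/mol).

B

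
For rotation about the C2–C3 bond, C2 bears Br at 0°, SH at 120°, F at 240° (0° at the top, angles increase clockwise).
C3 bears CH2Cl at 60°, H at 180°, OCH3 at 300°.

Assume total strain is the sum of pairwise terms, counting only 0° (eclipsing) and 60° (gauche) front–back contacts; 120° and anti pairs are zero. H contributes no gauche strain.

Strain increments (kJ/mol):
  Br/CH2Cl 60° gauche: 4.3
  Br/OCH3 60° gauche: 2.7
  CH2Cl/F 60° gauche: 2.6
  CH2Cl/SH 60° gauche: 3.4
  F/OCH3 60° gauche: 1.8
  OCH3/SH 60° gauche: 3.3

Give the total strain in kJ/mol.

12.2 kJ/mol

This conformer (staggered): Br(0°)/CH2Cl(60°) gauche 4.3; Br(0°)/OCH3(300°) gauche 2.7; SH(120°)/CH2Cl(60°) gauche 3.4; F(240°)/OCH3(300°) gauche 1.8 → 12.2 kJ/mol.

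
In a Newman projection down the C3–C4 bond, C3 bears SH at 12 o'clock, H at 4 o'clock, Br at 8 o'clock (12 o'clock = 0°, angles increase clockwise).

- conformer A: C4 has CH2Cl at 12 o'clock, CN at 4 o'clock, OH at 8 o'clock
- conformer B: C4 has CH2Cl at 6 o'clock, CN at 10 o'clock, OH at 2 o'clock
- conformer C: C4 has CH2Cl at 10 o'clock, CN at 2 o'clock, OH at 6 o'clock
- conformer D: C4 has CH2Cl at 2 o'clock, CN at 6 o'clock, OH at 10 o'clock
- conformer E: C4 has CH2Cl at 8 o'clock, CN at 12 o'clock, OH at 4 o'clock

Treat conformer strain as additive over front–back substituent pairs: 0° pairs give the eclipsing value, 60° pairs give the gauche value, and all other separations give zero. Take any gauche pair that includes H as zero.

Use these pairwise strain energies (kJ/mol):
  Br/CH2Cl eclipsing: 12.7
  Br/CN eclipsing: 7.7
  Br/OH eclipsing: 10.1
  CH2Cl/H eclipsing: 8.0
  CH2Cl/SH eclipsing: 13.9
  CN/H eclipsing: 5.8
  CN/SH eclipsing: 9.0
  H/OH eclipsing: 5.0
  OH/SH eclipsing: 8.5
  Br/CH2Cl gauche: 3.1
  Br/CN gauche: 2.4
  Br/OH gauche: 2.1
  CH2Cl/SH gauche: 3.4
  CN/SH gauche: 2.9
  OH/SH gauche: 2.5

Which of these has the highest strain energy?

A

A (eclipsed): SH(0°)/CH2Cl(0°) eclipsed 13.9; H(120°)/CN(120°) eclipsed 5.8; Br(240°)/OH(240°) eclipsed 10.1 → 29.8 kJ/mol.
B (staggered): SH(0°)/CN(300°) gauche 2.9; SH(0°)/OH(60°) gauche 2.5; Br(240°)/CH2Cl(180°) gauche 3.1; Br(240°)/CN(300°) gauche 2.4 → 10.9 kJ/mol.
C (staggered): SH(0°)/CH2Cl(300°) gauche 3.4; SH(0°)/CN(60°) gauche 2.9; Br(240°)/CH2Cl(300°) gauche 3.1; Br(240°)/OH(180°) gauche 2.1 → 11.5 kJ/mol.
D (staggered): SH(0°)/CH2Cl(60°) gauche 3.4; SH(0°)/OH(300°) gauche 2.5; Br(240°)/CN(180°) gauche 2.4; Br(240°)/OH(300°) gauche 2.1 → 10.4 kJ/mol.
E (eclipsed): SH(0°)/CN(0°) eclipsed 9.0; H(120°)/OH(120°) eclipsed 5.0; Br(240°)/CH2Cl(240°) eclipsed 12.7 → 26.7 kJ/mol.
A has the highest total (29.8 kJ/mol).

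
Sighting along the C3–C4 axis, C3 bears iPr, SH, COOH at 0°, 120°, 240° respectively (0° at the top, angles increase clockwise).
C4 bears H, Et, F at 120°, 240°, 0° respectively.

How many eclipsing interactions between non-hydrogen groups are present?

Non-H eclipsing pairs: iPr(0°)/F(0°); COOH(240°)/Et(240°) — 2 interactions.

2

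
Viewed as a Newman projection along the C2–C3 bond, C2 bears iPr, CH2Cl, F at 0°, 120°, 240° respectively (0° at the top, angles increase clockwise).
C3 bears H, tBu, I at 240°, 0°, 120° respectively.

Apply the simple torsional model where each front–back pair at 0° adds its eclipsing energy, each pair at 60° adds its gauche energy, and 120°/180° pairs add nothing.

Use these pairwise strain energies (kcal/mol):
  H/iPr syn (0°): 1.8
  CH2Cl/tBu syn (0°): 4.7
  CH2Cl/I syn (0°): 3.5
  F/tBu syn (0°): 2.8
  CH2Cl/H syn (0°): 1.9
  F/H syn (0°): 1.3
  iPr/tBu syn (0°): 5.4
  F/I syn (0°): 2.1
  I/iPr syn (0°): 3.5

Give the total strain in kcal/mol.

This conformer (eclipsed): iPr–tBu eclipsed, CH2Cl–I eclipsed, F–H eclipsed; 5.4 + 3.5 + 1.3 = 10.2 kcal/mol.

10.2 kcal/mol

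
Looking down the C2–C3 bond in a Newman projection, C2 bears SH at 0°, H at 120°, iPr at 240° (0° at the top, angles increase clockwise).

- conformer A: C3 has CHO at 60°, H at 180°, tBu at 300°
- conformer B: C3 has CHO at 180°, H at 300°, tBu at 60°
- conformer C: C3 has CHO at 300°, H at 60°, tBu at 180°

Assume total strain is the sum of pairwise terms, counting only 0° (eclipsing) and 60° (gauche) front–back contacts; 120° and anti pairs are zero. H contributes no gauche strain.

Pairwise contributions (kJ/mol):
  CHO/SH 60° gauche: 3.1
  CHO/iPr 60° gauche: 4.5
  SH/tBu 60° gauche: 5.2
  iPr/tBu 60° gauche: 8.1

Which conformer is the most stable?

A (staggered): SH(0°)/CHO(60°) gauche 3.1; SH(0°)/tBu(300°) gauche 5.2; iPr(240°)/tBu(300°) gauche 8.1 → 16.4 kJ/mol.
B (staggered): SH(0°)/tBu(60°) gauche 5.2; iPr(240°)/CHO(180°) gauche 4.5 → 9.7 kJ/mol.
C (staggered): SH(0°)/CHO(300°) gauche 3.1; iPr(240°)/CHO(300°) gauche 4.5; iPr(240°)/tBu(180°) gauche 8.1 → 15.7 kJ/mol.
B has the lowest total (9.7 kJ/mol).

B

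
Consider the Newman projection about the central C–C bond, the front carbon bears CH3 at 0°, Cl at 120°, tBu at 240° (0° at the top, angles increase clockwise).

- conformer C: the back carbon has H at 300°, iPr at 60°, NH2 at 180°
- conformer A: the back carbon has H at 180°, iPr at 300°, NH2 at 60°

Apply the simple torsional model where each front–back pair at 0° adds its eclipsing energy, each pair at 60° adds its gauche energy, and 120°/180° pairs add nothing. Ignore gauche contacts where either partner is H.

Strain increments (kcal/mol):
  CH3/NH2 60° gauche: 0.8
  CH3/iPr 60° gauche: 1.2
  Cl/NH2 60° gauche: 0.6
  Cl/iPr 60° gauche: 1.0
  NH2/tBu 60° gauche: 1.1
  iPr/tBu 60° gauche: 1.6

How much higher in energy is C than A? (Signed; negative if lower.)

-0.3 kcal/mol

C (staggered): CH3(0°)/iPr(60°) gauche 1.2; Cl(120°)/iPr(60°) gauche 1.0; Cl(120°)/NH2(180°) gauche 0.6; tBu(240°)/NH2(180°) gauche 1.1 → 3.9 kcal/mol.
A (staggered): CH3(0°)/iPr(300°) gauche 1.2; CH3(0°)/NH2(60°) gauche 0.8; Cl(120°)/NH2(60°) gauche 0.6; tBu(240°)/iPr(300°) gauche 1.6 → 4.2 kcal/mol.
E(C) − E(A) = 3.9 − 4.2 = -0.3 kcal/mol.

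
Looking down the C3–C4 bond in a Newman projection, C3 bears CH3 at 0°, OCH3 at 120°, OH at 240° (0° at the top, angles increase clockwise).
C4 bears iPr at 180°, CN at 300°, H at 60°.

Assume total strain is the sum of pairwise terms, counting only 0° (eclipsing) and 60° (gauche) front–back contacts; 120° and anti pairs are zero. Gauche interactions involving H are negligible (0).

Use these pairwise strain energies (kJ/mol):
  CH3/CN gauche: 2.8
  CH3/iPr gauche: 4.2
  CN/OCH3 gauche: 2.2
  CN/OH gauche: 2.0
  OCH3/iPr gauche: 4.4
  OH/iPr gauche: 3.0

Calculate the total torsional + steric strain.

12.2 kJ/mol

This conformer is staggered. CH3 at 0° is gauche with CN at 300° (2.8); OCH3 at 120° is gauche with iPr at 180° (4.4); OH at 240° is gauche with iPr at 180° (3.0); OH at 240° is gauche with CN at 300° (2.0). Total 12.2 kJ/mol.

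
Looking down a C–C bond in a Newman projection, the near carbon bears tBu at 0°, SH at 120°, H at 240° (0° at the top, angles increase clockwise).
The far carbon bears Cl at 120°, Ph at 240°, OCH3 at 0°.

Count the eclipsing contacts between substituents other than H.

2

Non-H eclipsing pairs: tBu(0°)/OCH3(0°); SH(120°)/Cl(120°) — 2 interactions.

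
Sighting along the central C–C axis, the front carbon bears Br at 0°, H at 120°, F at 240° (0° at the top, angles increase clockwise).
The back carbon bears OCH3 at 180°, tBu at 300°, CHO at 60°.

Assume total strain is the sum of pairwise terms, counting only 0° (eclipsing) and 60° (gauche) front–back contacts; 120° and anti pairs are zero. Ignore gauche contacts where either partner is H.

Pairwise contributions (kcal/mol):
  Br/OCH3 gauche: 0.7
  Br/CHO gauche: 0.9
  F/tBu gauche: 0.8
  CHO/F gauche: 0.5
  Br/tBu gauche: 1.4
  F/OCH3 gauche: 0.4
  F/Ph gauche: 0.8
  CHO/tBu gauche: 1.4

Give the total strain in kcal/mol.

3.5 kcal/mol

This conformer (staggered): Br–tBu gauche, Br–CHO gauche, F–OCH3 gauche, F–tBu gauche; 1.4 + 0.9 + 0.4 + 0.8 = 3.5 kcal/mol.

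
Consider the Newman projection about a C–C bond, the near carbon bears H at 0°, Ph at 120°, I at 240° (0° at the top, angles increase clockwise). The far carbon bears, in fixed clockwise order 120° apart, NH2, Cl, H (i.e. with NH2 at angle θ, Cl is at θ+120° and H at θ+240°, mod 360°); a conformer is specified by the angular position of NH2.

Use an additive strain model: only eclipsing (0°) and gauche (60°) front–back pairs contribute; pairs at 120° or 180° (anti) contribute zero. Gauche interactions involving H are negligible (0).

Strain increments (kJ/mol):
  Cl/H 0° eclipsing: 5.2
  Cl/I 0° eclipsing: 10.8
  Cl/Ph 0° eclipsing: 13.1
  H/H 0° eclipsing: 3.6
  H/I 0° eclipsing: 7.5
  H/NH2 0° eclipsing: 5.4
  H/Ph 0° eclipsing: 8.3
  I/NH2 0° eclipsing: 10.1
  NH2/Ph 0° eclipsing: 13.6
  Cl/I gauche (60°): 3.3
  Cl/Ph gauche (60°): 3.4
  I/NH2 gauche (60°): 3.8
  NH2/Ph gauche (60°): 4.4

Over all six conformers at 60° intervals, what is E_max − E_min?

20.8 kJ/mol

NH2 at 0° is eclipsed. H at 0° is eclipsed with NH2 at 0° (5.4); Ph at 120° is eclipsed with Cl at 120° (13.1); I at 240° is eclipsed with H at 240° (7.5). Total 26.0 kJ/mol.
NH2 at 60° is staggered. Ph at 120° is gauche with NH2 at 60° (4.4); Ph at 120° is gauche with Cl at 180° (3.4); I at 240° is gauche with Cl at 180° (3.3). Total 11.1 kJ/mol.
NH2 at 120° is eclipsed. H at 0° is eclipsed with H at 0° (3.6); Ph at 120° is eclipsed with NH2 at 120° (13.6); I at 240° is eclipsed with Cl at 240° (10.8). Total 28.0 kJ/mol.
NH2 at 180° is staggered. Ph at 120° is gauche with NH2 at 180° (4.4); I at 240° is gauche with NH2 at 180° (3.8); I at 240° is gauche with Cl at 300° (3.3). Total 11.5 kJ/mol.
NH2 at 240° is eclipsed. H at 0° is eclipsed with Cl at 0° (5.2); Ph at 120° is eclipsed with H at 120° (8.3); I at 240° is eclipsed with NH2 at 240° (10.1). Total 23.6 kJ/mol.
NH2 at 300° is staggered. Ph at 120° is gauche with Cl at 60° (3.4); I at 240° is gauche with NH2 at 300° (3.8). Total 7.2 kJ/mol.
Max at 120° (28.0 kJ/mol), min at 300° (7.2 kJ/mol); barrier = 20.8 kJ/mol.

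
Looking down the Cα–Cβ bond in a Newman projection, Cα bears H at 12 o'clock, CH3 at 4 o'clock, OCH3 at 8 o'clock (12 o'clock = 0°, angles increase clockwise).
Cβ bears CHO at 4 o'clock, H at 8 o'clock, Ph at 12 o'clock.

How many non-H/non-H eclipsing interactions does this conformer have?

Non-H eclipsing pairs: CH3(120°)/CHO(120°) — 1 interaction.

1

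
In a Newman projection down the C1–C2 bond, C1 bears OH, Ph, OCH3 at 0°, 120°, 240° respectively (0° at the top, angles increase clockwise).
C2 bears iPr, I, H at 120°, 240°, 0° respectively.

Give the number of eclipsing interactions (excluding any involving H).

2

Non-H eclipsing pairs: Ph(120°)/iPr(120°); OCH3(240°)/I(240°) — 2 interactions.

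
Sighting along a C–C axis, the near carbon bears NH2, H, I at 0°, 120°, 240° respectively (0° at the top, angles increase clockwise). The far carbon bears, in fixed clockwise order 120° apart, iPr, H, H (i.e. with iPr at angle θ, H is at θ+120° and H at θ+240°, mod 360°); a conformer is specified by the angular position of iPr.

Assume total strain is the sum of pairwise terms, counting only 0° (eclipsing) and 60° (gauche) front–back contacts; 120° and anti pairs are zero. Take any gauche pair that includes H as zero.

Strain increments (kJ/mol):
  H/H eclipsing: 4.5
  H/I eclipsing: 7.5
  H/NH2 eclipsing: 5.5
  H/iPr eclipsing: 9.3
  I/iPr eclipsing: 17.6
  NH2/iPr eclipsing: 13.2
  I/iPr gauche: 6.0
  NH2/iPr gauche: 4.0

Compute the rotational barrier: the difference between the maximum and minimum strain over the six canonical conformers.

iPr at 0° is eclipsed. NH2 at 0° is eclipsed with iPr at 0° (13.2); H at 120° is eclipsed with H at 120° (4.5); I at 240° is eclipsed with H at 240° (7.5). Total 25.2 kJ/mol.
iPr at 60° is staggered. NH2 at 0° is gauche with iPr at 60° (4.0). Total 4.0 kJ/mol.
iPr at 120° is eclipsed. NH2 at 0° is eclipsed with H at 0° (5.5); H at 120° is eclipsed with iPr at 120° (9.3); I at 240° is eclipsed with H at 240° (7.5). Total 22.3 kJ/mol.
iPr at 180° is staggered. I at 240° is gauche with iPr at 180° (6.0). Total 6.0 kJ/mol.
iPr at 240° is eclipsed. NH2 at 0° is eclipsed with H at 0° (5.5); H at 120° is eclipsed with H at 120° (4.5); I at 240° is eclipsed with iPr at 240° (17.6). Total 27.6 kJ/mol.
iPr at 300° is staggered. NH2 at 0° is gauche with iPr at 300° (4.0); I at 240° is gauche with iPr at 300° (6.0). Total 10.0 kJ/mol.
Max at 240° (27.6 kJ/mol), min at 60° (4.0 kJ/mol); barrier = 23.6 kJ/mol.

23.6 kJ/mol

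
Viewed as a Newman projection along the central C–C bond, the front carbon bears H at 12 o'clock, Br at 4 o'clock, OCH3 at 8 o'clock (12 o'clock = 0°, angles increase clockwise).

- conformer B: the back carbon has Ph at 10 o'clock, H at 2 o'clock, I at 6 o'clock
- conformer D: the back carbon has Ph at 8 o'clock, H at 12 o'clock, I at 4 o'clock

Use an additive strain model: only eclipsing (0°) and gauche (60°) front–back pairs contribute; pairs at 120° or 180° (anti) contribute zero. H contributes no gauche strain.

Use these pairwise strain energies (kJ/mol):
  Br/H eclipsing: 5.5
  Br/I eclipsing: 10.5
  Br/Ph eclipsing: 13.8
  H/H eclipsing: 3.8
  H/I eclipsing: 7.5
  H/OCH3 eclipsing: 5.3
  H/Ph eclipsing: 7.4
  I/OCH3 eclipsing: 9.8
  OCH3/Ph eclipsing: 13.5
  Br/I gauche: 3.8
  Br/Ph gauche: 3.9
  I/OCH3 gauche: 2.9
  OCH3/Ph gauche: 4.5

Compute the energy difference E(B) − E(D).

-16.6 kJ/mol

B is staggered. Br at 120° is gauche with I at 180° (3.8); OCH3 at 240° is gauche with Ph at 300° (4.5); OCH3 at 240° is gauche with I at 180° (2.9). Total 11.2 kJ/mol.
D is eclipsed. H at 0° is eclipsed with H at 0° (3.8); Br at 120° is eclipsed with I at 120° (10.5); OCH3 at 240° is eclipsed with Ph at 240° (13.5). Total 27.8 kJ/mol.
E(B) − E(D) = 11.2 − 27.8 = -16.6 kJ/mol.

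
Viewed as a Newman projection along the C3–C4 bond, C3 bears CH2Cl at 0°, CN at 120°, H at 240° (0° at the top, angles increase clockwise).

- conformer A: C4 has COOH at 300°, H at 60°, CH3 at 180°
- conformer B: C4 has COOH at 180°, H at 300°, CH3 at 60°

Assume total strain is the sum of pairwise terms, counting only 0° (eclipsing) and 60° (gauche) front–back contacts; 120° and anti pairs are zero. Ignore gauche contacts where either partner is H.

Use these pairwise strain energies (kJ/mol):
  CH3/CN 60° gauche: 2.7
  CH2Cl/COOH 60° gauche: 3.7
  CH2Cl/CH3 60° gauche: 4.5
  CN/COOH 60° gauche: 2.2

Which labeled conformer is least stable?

A is staggered. CH2Cl at 0° is gauche with COOH at 300° (3.7); CN at 120° is gauche with CH3 at 180° (2.7). Total 6.4 kJ/mol.
B is staggered. CH2Cl at 0° is gauche with CH3 at 60° (4.5); CN at 120° is gauche with COOH at 180° (2.2); CN at 120° is gauche with CH3 at 60° (2.7). Total 9.4 kJ/mol.
B has the highest total (9.4 kJ/mol).

B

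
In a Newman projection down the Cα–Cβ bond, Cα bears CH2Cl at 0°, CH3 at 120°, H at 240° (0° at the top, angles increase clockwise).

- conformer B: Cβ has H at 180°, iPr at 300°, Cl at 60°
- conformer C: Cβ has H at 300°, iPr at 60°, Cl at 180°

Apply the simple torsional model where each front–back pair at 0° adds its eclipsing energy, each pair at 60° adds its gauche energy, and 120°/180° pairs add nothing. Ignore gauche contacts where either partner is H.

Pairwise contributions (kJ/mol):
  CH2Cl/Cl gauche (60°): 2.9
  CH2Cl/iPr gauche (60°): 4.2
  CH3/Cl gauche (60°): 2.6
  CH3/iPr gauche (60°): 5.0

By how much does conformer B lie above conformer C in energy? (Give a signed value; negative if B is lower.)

B is staggered. CH2Cl at 0° is gauche with iPr at 300° (4.2); CH2Cl at 0° is gauche with Cl at 60° (2.9); CH3 at 120° is gauche with Cl at 60° (2.6). Total 9.7 kJ/mol.
C is staggered. CH2Cl at 0° is gauche with iPr at 60° (4.2); CH3 at 120° is gauche with iPr at 60° (5.0); CH3 at 120° is gauche with Cl at 180° (2.6). Total 11.8 kJ/mol.
E(B) − E(C) = 9.7 − 11.8 = -2.1 kJ/mol.

-2.1 kJ/mol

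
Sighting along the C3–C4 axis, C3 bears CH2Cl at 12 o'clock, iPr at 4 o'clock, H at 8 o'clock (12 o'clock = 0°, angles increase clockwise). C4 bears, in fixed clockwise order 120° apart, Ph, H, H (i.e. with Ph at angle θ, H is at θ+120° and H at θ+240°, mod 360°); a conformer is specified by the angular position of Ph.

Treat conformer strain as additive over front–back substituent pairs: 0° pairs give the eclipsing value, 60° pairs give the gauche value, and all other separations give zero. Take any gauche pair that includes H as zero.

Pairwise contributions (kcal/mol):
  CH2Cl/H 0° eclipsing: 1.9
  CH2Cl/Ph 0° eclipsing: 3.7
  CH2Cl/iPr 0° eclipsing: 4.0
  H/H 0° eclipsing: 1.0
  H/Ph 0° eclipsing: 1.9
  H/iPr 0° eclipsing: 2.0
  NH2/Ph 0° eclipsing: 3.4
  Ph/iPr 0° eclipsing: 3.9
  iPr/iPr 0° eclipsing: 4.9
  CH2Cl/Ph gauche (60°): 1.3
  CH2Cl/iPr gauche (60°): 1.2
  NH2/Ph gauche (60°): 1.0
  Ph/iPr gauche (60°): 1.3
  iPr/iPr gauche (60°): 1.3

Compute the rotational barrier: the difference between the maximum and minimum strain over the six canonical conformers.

5.5 kcal/mol

Ph at 0° (eclipsed): CH2Cl(0°)/Ph(0°) eclipsed 3.7; iPr(120°)/H(120°) eclipsed 2.0; H(240°)/H(240°) eclipsed 1.0 → 6.7 kcal/mol.
Ph at 60° (staggered): CH2Cl(0°)/Ph(60°) gauche 1.3; iPr(120°)/Ph(60°) gauche 1.3 → 2.6 kcal/mol.
Ph at 120° (eclipsed): CH2Cl(0°)/H(0°) eclipsed 1.9; iPr(120°)/Ph(120°) eclipsed 3.9; H(240°)/H(240°) eclipsed 1.0 → 6.8 kcal/mol.
Ph at 180° (staggered): iPr(120°)/Ph(180°) gauche 1.3 → 1.3 kcal/mol.
Ph at 240° (eclipsed): CH2Cl(0°)/H(0°) eclipsed 1.9; iPr(120°)/H(120°) eclipsed 2.0; H(240°)/Ph(240°) eclipsed 1.9 → 5.8 kcal/mol.
Ph at 300° (staggered): CH2Cl(0°)/Ph(300°) gauche 1.3 → 1.3 kcal/mol.
Max at 120° (6.8 kcal/mol), min at 180° (1.3 kcal/mol); barrier = 5.5 kcal/mol.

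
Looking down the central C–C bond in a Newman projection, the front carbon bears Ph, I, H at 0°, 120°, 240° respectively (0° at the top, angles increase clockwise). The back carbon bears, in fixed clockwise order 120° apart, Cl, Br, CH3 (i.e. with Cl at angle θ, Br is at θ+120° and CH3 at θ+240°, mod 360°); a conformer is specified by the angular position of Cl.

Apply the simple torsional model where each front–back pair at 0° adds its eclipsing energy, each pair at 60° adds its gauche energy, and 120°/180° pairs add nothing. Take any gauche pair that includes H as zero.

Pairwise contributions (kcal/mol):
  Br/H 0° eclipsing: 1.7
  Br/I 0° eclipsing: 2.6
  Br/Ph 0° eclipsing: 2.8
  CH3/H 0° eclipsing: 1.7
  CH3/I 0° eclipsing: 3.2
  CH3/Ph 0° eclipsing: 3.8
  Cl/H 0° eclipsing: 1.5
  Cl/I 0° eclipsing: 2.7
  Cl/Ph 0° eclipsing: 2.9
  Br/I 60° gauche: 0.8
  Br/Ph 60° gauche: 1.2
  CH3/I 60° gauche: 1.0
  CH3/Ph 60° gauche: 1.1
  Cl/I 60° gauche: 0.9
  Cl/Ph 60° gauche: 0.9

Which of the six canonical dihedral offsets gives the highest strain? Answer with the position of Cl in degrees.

120°

Cl at 0° (eclipsed): Ph–Cl eclipsed, I–Br eclipsed, H–CH3 eclipsed; 2.9 + 2.6 + 1.7 = 7.2 kcal/mol.
Cl at 60° (staggered): Ph–Cl gauche, Ph–CH3 gauche, I–Cl gauche, I–Br gauche; 0.9 + 1.1 + 0.9 + 0.8 = 3.7 kcal/mol.
Cl at 120° (eclipsed): Ph–CH3 eclipsed, I–Cl eclipsed, H–Br eclipsed; 3.8 + 2.7 + 1.7 = 8.2 kcal/mol.
Cl at 180° (staggered): Ph–Br gauche, Ph–CH3 gauche, I–Cl gauche, I–CH3 gauche; 1.2 + 1.1 + 0.9 + 1.0 = 4.2 kcal/mol.
Cl at 240° (eclipsed): Ph–Br eclipsed, I–CH3 eclipsed, H–Cl eclipsed; 2.8 + 3.2 + 1.5 = 7.5 kcal/mol.
Cl at 300° (staggered): Ph–Cl gauche, Ph–Br gauche, I–Br gauche, I–CH3 gauche; 0.9 + 1.2 + 0.8 + 1.0 = 3.9 kcal/mol.
The maximum (8.2 kcal/mol) occurs with Cl at 120°.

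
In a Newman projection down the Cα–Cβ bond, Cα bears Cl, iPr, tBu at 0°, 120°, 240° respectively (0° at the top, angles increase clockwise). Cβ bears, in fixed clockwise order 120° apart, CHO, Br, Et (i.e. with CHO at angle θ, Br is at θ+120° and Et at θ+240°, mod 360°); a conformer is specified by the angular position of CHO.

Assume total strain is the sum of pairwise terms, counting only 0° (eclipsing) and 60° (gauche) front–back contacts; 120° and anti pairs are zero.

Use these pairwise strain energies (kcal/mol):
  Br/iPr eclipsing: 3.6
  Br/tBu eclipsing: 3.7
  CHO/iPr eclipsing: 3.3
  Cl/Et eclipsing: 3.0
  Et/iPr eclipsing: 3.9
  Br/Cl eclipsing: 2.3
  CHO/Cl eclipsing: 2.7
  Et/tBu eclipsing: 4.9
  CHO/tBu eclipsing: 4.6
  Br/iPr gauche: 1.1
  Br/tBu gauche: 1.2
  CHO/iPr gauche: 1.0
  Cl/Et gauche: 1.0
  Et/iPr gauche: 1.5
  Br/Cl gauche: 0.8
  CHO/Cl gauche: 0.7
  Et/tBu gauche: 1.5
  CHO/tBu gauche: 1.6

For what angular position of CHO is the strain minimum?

CHO at 0° (eclipsed): Cl–CHO eclipsed, iPr–Br eclipsed, tBu–Et eclipsed; 2.7 + 3.6 + 4.9 = 11.2 kcal/mol.
CHO at 60° (staggered): Cl–CHO gauche, Cl–Et gauche, iPr–CHO gauche, iPr–Br gauche, tBu–Br gauche, tBu–Et gauche; 0.7 + 1.0 + 1.0 + 1.1 + 1.2 + 1.5 = 6.5 kcal/mol.
CHO at 120° (eclipsed): Cl–Et eclipsed, iPr–CHO eclipsed, tBu–Br eclipsed; 3.0 + 3.3 + 3.7 = 10.0 kcal/mol.
CHO at 180° (staggered): Cl–Br gauche, Cl–Et gauche, iPr–CHO gauche, iPr–Et gauche, tBu–CHO gauche, tBu–Br gauche; 0.8 + 1.0 + 1.0 + 1.5 + 1.6 + 1.2 = 7.1 kcal/mol.
CHO at 240° (eclipsed): Cl–Br eclipsed, iPr–Et eclipsed, tBu–CHO eclipsed; 2.3 + 3.9 + 4.6 = 10.8 kcal/mol.
CHO at 300° (staggered): Cl–CHO gauche, Cl–Br gauche, iPr–Br gauche, iPr–Et gauche, tBu–CHO gauche, tBu–Et gauche; 0.7 + 0.8 + 1.1 + 1.5 + 1.6 + 1.5 = 7.2 kcal/mol.
The minimum (6.5 kcal/mol) occurs with CHO at 60°.

60°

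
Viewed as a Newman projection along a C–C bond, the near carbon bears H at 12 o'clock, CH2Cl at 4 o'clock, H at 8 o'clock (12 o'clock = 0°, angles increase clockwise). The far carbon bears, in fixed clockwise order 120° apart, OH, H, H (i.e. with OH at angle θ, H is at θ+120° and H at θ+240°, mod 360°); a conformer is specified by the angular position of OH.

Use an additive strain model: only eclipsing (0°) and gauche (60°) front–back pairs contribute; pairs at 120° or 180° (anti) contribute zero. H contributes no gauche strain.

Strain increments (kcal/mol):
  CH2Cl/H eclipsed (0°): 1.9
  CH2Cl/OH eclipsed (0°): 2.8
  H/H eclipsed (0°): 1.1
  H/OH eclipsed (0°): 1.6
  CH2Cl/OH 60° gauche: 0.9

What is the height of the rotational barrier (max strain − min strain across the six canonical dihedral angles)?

5.0 kcal/mol

OH at 0° (eclipsed): H(0°)/OH(0°) eclipsed 1.6; CH2Cl(120°)/H(120°) eclipsed 1.9; H(240°)/H(240°) eclipsed 1.1 → 4.6 kcal/mol.
OH at 60° (staggered): CH2Cl(120°)/OH(60°) gauche 0.9 → 0.9 kcal/mol.
OH at 120° (eclipsed): H(0°)/H(0°) eclipsed 1.1; CH2Cl(120°)/OH(120°) eclipsed 2.8; H(240°)/H(240°) eclipsed 1.1 → 5.0 kcal/mol.
OH at 180° (staggered): CH2Cl(120°)/OH(180°) gauche 0.9 → 0.9 kcal/mol.
OH at 240° (eclipsed): H(0°)/H(0°) eclipsed 1.1; CH2Cl(120°)/H(120°) eclipsed 1.9; H(240°)/OH(240°) eclipsed 1.6 → 4.6 kcal/mol.
OH at 300° (staggered): no non-H gauche contacts → 0.0 kcal/mol.
Max at 120° (5.0 kcal/mol), min at 300° (0.0 kcal/mol); barrier = 5.0 kcal/mol.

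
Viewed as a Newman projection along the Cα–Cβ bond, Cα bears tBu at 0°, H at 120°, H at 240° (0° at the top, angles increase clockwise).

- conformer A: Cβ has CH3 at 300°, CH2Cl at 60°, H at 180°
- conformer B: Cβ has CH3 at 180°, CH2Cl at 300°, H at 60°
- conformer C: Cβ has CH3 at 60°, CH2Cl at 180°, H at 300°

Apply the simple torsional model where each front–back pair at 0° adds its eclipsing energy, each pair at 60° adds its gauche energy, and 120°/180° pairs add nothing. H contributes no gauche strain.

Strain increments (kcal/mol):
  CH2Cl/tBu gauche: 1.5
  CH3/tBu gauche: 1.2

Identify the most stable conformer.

C

A is staggered. tBu at 0° is gauche with CH3 at 300° (1.2); tBu at 0° is gauche with CH2Cl at 60° (1.5). Total 2.7 kcal/mol.
B is staggered. tBu at 0° is gauche with CH2Cl at 300° (1.5). Total 1.5 kcal/mol.
C is staggered. tBu at 0° is gauche with CH3 at 60° (1.2). Total 1.2 kcal/mol.
C has the lowest total (1.2 kcal/mol).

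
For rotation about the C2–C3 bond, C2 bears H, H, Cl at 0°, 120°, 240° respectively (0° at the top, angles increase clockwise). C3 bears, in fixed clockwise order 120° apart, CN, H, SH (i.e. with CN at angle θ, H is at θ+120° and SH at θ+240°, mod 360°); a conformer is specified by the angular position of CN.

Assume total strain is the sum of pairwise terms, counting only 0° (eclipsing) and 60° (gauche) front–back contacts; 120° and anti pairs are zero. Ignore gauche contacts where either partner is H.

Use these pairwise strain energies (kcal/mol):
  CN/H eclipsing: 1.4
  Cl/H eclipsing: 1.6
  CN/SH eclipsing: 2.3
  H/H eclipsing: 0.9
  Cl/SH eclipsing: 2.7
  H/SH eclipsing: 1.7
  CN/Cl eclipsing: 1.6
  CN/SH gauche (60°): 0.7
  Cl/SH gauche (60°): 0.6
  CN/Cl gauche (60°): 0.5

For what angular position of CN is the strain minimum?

CN at 0° (eclipsed): H–CN eclipsed, H–H eclipsed, Cl–SH eclipsed; 1.4 + 0.9 + 2.7 = 5.0 kcal/mol.
CN at 60° (staggered): Cl–SH gauche; 0.6 = 0.6 kcal/mol.
CN at 120° (eclipsed): H–SH eclipsed, H–CN eclipsed, Cl–H eclipsed; 1.7 + 1.4 + 1.6 = 4.7 kcal/mol.
CN at 180° (staggered): Cl–CN gauche; 0.5 = 0.5 kcal/mol.
CN at 240° (eclipsed): H–H eclipsed, H–SH eclipsed, Cl–CN eclipsed; 0.9 + 1.7 + 1.6 = 4.2 kcal/mol.
CN at 300° (staggered): Cl–CN gauche, Cl–SH gauche; 0.5 + 0.6 = 1.1 kcal/mol.
The minimum (0.5 kcal/mol) occurs with CN at 180°.

180°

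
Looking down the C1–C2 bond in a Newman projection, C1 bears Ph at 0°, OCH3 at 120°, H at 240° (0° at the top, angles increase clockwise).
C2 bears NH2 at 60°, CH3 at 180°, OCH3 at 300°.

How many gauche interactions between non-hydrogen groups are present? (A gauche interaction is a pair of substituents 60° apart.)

4

Non-H gauche pairs: Ph(0°)/NH2(60°); Ph(0°)/OCH3(300°); OCH3(120°)/NH2(60°); OCH3(120°)/CH3(180°) — 4 interactions.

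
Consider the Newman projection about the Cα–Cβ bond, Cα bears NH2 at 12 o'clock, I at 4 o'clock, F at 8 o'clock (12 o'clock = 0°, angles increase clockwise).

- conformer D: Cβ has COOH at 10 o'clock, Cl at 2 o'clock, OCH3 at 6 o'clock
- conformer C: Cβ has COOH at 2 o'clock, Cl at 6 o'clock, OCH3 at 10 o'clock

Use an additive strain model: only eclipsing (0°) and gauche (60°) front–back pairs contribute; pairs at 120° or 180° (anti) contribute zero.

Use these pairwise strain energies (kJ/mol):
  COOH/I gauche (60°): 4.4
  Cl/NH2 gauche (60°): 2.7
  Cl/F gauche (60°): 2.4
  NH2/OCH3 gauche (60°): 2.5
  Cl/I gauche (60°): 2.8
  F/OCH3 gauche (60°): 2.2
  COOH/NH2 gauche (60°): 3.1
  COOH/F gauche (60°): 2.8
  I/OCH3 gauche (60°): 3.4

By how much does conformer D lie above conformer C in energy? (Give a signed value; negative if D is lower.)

-0.4 kJ/mol

D (staggered): NH2–COOH gauche, NH2–Cl gauche, I–Cl gauche, I–OCH3 gauche, F–COOH gauche, F–OCH3 gauche; 3.1 + 2.7 + 2.8 + 3.4 + 2.8 + 2.2 = 17.0 kJ/mol.
C (staggered): NH2–COOH gauche, NH2–OCH3 gauche, I–COOH gauche, I–Cl gauche, F–Cl gauche, F–OCH3 gauche; 3.1 + 2.5 + 4.4 + 2.8 + 2.4 + 2.2 = 17.4 kJ/mol.
E(D) − E(C) = 17.0 − 17.4 = -0.4 kJ/mol.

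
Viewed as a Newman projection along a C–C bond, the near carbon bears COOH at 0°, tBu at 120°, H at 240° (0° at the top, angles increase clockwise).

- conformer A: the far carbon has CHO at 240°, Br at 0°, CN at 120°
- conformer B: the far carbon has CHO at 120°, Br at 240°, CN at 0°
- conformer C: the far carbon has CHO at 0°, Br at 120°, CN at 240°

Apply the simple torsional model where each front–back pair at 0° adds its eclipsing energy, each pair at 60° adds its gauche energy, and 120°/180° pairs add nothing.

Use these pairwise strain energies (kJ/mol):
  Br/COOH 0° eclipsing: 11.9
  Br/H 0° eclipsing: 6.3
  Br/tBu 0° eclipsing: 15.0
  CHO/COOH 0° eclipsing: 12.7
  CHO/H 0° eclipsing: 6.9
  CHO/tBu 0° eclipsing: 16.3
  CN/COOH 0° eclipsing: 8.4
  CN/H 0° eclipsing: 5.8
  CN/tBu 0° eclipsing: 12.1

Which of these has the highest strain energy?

C

A is eclipsed. COOH at 0° is eclipsed with Br at 0° (11.9); tBu at 120° is eclipsed with CN at 120° (12.1); H at 240° is eclipsed with CHO at 240° (6.9). Total 30.9 kJ/mol.
B is eclipsed. COOH at 0° is eclipsed with CN at 0° (8.4); tBu at 120° is eclipsed with CHO at 120° (16.3); H at 240° is eclipsed with Br at 240° (6.3). Total 31.0 kJ/mol.
C is eclipsed. COOH at 0° is eclipsed with CHO at 0° (12.7); tBu at 120° is eclipsed with Br at 120° (15.0); H at 240° is eclipsed with CN at 240° (5.8). Total 33.5 kJ/mol.
C has the highest total (33.5 kJ/mol).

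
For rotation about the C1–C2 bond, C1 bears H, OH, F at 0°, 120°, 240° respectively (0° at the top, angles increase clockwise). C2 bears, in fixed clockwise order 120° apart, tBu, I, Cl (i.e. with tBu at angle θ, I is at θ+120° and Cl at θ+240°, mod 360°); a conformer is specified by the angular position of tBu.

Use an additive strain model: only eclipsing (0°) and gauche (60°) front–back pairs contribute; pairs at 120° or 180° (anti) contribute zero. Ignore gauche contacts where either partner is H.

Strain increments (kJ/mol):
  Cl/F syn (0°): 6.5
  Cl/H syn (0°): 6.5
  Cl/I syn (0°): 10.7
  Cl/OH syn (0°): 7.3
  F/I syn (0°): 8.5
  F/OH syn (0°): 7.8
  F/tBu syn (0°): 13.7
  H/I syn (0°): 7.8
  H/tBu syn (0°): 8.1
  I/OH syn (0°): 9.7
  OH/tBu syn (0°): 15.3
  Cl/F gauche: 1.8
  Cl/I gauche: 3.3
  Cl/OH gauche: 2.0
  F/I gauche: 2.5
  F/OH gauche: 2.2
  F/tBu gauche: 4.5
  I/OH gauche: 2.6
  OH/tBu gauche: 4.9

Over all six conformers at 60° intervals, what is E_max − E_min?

19.4 kJ/mol

tBu at 0° (eclipsed): H–tBu eclipsed, OH–I eclipsed, F–Cl eclipsed; 8.1 + 9.7 + 6.5 = 24.3 kJ/mol.
tBu at 60° (staggered): OH–tBu gauche, OH–I gauche, F–I gauche, F–Cl gauche; 4.9 + 2.6 + 2.5 + 1.8 = 11.8 kJ/mol.
tBu at 120° (eclipsed): H–Cl eclipsed, OH–tBu eclipsed, F–I eclipsed; 6.5 + 15.3 + 8.5 = 30.3 kJ/mol.
tBu at 180° (staggered): OH–tBu gauche, OH–Cl gauche, F–tBu gauche, F–I gauche; 4.9 + 2.0 + 4.5 + 2.5 = 13.9 kJ/mol.
tBu at 240° (eclipsed): H–I eclipsed, OH–Cl eclipsed, F–tBu eclipsed; 7.8 + 7.3 + 13.7 = 28.8 kJ/mol.
tBu at 300° (staggered): OH–I gauche, OH–Cl gauche, F–tBu gauche, F–Cl gauche; 2.6 + 2.0 + 4.5 + 1.8 = 10.9 kJ/mol.
Max at 120° (30.3 kJ/mol), min at 300° (10.9 kJ/mol); barrier = 19.4 kJ/mol.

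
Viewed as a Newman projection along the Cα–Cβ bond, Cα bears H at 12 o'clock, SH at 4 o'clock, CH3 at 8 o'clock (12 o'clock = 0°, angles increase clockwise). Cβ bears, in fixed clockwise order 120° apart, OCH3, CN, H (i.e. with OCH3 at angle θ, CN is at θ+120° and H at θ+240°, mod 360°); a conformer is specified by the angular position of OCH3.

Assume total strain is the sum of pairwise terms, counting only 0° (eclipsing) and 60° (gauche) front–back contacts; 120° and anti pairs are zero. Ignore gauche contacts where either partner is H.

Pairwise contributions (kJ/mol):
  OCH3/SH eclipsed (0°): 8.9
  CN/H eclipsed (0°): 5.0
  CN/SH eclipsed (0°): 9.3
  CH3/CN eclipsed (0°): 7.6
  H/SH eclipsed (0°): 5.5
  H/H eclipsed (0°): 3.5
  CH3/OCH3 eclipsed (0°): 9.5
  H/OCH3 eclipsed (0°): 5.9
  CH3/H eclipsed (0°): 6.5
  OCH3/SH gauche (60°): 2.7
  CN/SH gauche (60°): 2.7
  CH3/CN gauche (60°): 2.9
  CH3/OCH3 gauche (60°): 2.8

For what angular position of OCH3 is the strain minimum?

300°

OCH3 at 0° (eclipsed): H(0°)/OCH3(0°) eclipsed 5.9; SH(120°)/CN(120°) eclipsed 9.3; CH3(240°)/H(240°) eclipsed 6.5 → 21.7 kJ/mol.
OCH3 at 60° (staggered): SH(120°)/OCH3(60°) gauche 2.7; SH(120°)/CN(180°) gauche 2.7; CH3(240°)/CN(180°) gauche 2.9 → 8.3 kJ/mol.
OCH3 at 120° (eclipsed): H(0°)/H(0°) eclipsed 3.5; SH(120°)/OCH3(120°) eclipsed 8.9; CH3(240°)/CN(240°) eclipsed 7.6 → 20.0 kJ/mol.
OCH3 at 180° (staggered): SH(120°)/OCH3(180°) gauche 2.7; CH3(240°)/OCH3(180°) gauche 2.8; CH3(240°)/CN(300°) gauche 2.9 → 8.4 kJ/mol.
OCH3 at 240° (eclipsed): H(0°)/CN(0°) eclipsed 5.0; SH(120°)/H(120°) eclipsed 5.5; CH3(240°)/OCH3(240°) eclipsed 9.5 → 20.0 kJ/mol.
OCH3 at 300° (staggered): SH(120°)/CN(60°) gauche 2.7; CH3(240°)/OCH3(300°) gauche 2.8 → 5.5 kJ/mol.
The minimum (5.5 kJ/mol) occurs with OCH3 at 300°.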